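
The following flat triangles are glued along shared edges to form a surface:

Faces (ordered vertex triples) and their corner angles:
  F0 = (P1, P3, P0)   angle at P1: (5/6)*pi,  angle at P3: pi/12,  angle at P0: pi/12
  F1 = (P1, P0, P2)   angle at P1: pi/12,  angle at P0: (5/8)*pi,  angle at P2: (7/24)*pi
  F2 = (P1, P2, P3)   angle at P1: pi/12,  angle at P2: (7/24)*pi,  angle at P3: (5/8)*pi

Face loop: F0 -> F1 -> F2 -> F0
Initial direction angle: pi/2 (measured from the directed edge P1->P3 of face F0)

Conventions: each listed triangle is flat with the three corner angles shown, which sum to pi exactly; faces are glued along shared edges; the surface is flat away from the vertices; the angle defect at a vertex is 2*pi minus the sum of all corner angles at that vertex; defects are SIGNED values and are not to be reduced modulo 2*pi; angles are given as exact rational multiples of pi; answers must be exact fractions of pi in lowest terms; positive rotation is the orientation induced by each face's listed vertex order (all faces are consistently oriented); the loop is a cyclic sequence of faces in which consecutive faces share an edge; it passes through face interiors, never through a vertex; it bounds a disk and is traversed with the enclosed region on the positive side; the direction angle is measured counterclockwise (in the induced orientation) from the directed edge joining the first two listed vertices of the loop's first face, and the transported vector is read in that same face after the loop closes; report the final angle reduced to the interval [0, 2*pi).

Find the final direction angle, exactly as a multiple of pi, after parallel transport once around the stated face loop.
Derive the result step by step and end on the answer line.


enclosed vertex P1: corner angles sum to pi, defect = 2*pi - pi = pi
adding the enclosed defects to the starting angle (mod 2*pi, induced orientation) gives the holonomy
final angle = pi/2 + pi = (3/2)*pi (mod 2*pi)

Answer: final direction angle = (3/2)*pi


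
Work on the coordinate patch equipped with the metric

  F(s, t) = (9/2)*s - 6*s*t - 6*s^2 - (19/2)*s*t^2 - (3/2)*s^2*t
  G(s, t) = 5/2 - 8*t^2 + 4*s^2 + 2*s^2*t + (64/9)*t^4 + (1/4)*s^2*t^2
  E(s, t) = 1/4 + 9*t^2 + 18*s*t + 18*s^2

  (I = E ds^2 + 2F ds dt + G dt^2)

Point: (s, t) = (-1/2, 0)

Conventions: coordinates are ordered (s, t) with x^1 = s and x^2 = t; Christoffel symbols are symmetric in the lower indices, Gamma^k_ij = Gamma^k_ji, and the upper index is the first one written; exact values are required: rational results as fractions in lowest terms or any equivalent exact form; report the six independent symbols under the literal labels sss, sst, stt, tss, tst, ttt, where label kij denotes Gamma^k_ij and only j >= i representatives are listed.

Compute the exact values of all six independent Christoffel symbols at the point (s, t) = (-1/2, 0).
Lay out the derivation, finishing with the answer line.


E = 19/4, F = -15/4, G = 7/2 at the point
E_s = -18, E_t = -9, F_s = 21/2, F_t = 21/8, G_s = -4, G_t = 1/2
EG - F^2 = 41/16;  g^inv = (16/41) * [[7/2, 15/4], [15/4, 19/4]]
first-kind symbols [ij,l] = (1/2)(d_i g_jl + d_j g_il - d_l g_ij): [ss,s] = E_s/2 = -9, [ss,t] = F_s - E_t/2 = 15, [st,s] = E_t/2 = -9/2, [st,t] = G_s/2 = -2, [tt,s] = F_t - G_s/2 = 37/8, [tt,t] = G_t/2 = 1/4
Gamma^s_ij = (G*[ij,s] - F*[ij,t])/(EG - F^2), Gamma^t_ij = (E*[ij,t] - F*[ij,s])/(EG - F^2)

Answer: Gamma_sss = 396/41, Gamma_sst = -372/41, Gamma_stt = 274/41, Gamma_tss = 600/41, Gamma_tst = -422/41, Gamma_ttt = 593/82


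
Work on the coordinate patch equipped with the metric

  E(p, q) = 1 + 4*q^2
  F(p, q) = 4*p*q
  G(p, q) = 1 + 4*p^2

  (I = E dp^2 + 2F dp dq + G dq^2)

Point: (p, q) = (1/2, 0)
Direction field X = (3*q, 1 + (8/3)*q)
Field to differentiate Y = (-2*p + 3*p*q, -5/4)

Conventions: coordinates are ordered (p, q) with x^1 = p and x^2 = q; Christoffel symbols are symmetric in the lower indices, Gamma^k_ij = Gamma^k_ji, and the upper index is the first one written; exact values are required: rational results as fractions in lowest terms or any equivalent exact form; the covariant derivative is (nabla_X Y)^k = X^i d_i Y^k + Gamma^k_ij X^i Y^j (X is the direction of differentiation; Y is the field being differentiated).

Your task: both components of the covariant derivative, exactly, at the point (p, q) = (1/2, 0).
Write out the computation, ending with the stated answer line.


E = 1, F = 0, G = 2 at the point
E_p = 0, E_q = 0, F_p = 0, F_q = 2, G_p = 4, G_q = 0
EG - F^2 = 2;  g^inv = (1/2) * [[2, 0], [0, 1]]
first-kind symbols [ij,l] = (1/2)(d_i g_jl + d_j g_il - d_l g_ij): [pp,p] = E_p/2 = 0, [pp,q] = F_p - E_q/2 = 0, [pq,p] = E_q/2 = 0, [pq,q] = G_p/2 = 2, [qq,p] = F_q - G_p/2 = 0, [qq,q] = G_q/2 = 0
Gamma^p_ij = (G*[ij,p] - F*[ij,q])/(EG - F^2), Gamma^q_ij = (E*[ij,q] - F*[ij,p])/(EG - F^2)
Gamma_ppp = 0, Gamma_ppq = 0, Gamma_pqq = 0, Gamma_qpp = 0, Gamma_qpq = 1, Gamma_qqq = 0
X = (0, 1), Y = (-1, -5/4) at the point

Answer: (nabla_X Y)^p = 3/2, (nabla_X Y)^q = -1


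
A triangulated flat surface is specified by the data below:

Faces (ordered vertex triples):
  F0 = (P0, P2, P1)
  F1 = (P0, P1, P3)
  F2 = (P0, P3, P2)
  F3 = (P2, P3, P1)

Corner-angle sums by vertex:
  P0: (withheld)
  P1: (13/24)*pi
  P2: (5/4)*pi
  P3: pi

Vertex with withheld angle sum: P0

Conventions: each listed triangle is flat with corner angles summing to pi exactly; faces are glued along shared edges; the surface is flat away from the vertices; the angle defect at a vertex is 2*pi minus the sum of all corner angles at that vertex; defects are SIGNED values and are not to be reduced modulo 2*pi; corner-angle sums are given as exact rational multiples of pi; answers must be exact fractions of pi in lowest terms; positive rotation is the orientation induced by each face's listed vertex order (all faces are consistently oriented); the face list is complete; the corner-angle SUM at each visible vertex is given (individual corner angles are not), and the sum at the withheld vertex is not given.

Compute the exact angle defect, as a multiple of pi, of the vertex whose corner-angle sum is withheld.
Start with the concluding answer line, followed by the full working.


Answer: defect(P0) = (19/24)*pi

V = 4, E = 6, F = 4; chi = V - E + F = 2
Gauss-Bonnet: total defect = 2*pi*chi = 4*pi; visible defects sum to (77/24)*pi


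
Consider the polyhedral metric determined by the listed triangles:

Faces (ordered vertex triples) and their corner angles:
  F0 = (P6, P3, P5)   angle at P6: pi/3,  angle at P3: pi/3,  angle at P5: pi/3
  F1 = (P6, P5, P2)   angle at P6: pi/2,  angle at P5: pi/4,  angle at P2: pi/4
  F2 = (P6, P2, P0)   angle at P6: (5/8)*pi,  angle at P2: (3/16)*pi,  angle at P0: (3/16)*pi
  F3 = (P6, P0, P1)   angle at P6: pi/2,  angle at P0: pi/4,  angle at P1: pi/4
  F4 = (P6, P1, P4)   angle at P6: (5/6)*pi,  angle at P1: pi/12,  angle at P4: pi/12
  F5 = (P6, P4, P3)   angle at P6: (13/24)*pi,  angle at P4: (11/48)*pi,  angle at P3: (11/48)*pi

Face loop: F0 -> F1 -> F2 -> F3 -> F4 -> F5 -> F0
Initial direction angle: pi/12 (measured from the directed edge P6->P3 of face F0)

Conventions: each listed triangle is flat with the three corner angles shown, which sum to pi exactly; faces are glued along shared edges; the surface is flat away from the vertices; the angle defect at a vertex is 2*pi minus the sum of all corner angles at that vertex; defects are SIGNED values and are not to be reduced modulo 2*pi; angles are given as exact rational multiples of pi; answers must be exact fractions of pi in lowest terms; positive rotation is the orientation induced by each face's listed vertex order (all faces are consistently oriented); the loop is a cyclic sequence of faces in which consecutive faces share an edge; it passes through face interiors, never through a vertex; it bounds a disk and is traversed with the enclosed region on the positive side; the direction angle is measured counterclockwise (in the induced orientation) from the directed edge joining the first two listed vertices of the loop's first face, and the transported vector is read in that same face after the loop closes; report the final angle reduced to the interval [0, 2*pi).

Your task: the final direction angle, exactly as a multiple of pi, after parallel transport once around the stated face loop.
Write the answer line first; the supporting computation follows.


Answer: final direction angle = (3/4)*pi

enclosed vertex P6: corner angles sum to (10/3)*pi, defect = 2*pi - (10/3)*pi = (-4/3)*pi
by Gauss-Bonnet the loop rotates the vector by the enclosed defect sum (positive orientation, mod 2*pi)
final angle = pi/12 - (4/3)*pi = (3/4)*pi (mod 2*pi)


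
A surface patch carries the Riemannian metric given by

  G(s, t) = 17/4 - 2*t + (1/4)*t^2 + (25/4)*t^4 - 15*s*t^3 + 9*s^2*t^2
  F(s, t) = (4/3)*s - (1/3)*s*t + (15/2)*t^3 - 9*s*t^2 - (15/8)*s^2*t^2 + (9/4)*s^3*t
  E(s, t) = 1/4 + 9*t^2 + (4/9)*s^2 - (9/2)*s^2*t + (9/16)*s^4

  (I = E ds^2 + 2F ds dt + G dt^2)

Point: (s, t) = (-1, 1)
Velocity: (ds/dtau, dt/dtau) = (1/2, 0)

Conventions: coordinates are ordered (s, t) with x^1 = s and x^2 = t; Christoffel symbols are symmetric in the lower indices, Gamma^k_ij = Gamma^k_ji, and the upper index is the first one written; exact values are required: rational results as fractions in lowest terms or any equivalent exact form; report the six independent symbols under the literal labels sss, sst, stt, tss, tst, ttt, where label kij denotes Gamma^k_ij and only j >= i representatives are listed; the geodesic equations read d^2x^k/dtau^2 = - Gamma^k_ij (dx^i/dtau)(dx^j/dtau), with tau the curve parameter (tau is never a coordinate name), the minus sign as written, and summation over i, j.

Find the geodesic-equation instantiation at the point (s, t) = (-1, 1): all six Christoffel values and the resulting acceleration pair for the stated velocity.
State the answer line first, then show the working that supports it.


Answer: Gamma_sss = 41564/17035, Gamma_sst = 23544/3407, Gamma_stt = 342489/17035, Gamma_tss = -16647/17035, Gamma_tst = -9894/3407, Gamma_ttt = -192919/34070; accelerations (d^2s/dtau^2, d^2t/dtau^2) = (-10391/17035, 16647/68140)

E = 829/144, F = 91/8, G = 131/4 at the point
E_s = 211/36, E_t = 27/2, F_s = 5/2, F_t = 209/6, G_s = -33, G_t = 173/2
EG - F^2 = 17035/288;  g^inv = (288/17035) * [[131/4, -91/8], [-91/8, 829/144]]
first-kind symbols [ij,l] = (1/2)(d_i g_jl + d_j g_il - d_l g_ij): [ss,s] = E_s/2 = 211/72, [ss,t] = F_s - E_t/2 = -17/4, [st,s] = E_t/2 = 27/4, [st,t] = G_s/2 = -33/2, [tt,s] = F_t - G_s/2 = 154/3, [tt,t] = G_t/2 = 173/4
Gamma^s_ij = (G*[ij,s] - F*[ij,t])/(EG - F^2), Gamma^t_ij = (E*[ij,t] - F*[ij,s])/(EG - F^2)
Gamma_sss = 41564/17035, Gamma_sst = 23544/3407, Gamma_stt = 342489/17035, Gamma_tss = -16647/17035, Gamma_tst = -9894/3407, Gamma_ttt = -192919/34070
d^2s/dtau^2 = -(Gamma_sss*(1/2)^2 + 2*Gamma_sst*(1/2)*(0) + Gamma_stt*(0)^2) = -10391/17035
d^2t/dtau^2 = -(Gamma_tss*(1/2)^2 + 2*Gamma_tst*(1/2)*(0) + Gamma_ttt*(0)^2) = 16647/68140


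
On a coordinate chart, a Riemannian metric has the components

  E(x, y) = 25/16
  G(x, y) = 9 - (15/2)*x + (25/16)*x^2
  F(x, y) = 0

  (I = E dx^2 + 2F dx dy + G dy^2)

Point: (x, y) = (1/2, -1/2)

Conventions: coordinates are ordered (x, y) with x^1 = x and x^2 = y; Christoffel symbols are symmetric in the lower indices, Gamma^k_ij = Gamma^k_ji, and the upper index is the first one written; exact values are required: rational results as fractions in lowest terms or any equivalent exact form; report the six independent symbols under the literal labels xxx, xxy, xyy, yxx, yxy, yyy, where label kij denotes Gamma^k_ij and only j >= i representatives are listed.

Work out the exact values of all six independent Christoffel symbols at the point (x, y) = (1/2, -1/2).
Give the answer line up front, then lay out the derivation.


Answer: Gamma_xxx = 0, Gamma_xxy = 0, Gamma_xyy = 19/10, Gamma_yxx = 0, Gamma_yxy = -10/19, Gamma_yyy = 0

E = 25/16, F = 0, G = 361/64 at the point
E_x = 0, E_y = 0, F_x = 0, F_y = 0, G_x = -95/16, G_y = 0
EG - F^2 = 9025/1024;  g^inv = (1024/9025) * [[361/64, 0], [0, 25/16]]
first-kind symbols [ij,l] = (1/2)(d_i g_jl + d_j g_il - d_l g_ij): [xx,x] = E_x/2 = 0, [xx,y] = F_x - E_y/2 = 0, [xy,x] = E_y/2 = 0, [xy,y] = G_x/2 = -95/32, [yy,x] = F_y - G_x/2 = 95/32, [yy,y] = G_y/2 = 0
Gamma^x_ij = (G*[ij,x] - F*[ij,y])/(EG - F^2), Gamma^y_ij = (E*[ij,y] - F*[ij,x])/(EG - F^2)


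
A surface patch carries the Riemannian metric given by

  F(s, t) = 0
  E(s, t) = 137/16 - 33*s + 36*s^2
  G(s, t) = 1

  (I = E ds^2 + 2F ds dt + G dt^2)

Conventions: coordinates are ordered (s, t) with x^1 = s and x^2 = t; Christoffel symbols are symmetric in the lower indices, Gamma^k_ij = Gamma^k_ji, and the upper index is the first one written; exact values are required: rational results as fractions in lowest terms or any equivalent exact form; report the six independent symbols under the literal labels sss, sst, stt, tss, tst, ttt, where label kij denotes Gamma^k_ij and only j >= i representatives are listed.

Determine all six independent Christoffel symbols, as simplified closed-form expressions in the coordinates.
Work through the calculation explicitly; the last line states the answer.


E = 137/16 - 33*s + 36*s^2; F = 0; G = 1
Gamma^k_ij = (1/2) g^{kl} (d_i g_jl + d_j g_il - d_l g_ij), with g^inv = (1/(EG-F^2)) [[G, -F], [-F, E]]
first partials: E_s = -33 + 72*s, E_t = 0, F_s = 0, F_t = 0, G_s = 0, G_t = 0
D = EG - F^2 = 137/16 - 33*s + 36*s^2
expanded: Gamma^s_ss = (G E_s - 2F F_s + F E_t)/(2D), Gamma^s_st = (G E_t - F G_s)/(2D), Gamma^s_tt = (2G F_t - G G_s - F G_t)/(2D), Gamma^t_ss = (2E F_s - E E_t - F E_s)/(2D), Gamma^t_st = (E G_s - F E_t)/(2D), Gamma^t_tt = (E G_t - 2F F_t + F G_s)/(2D); substitute and cancel common factors

Answer: Gamma_sss = (576*s - 264)/(576*s^2 - 528*s + 137), Gamma_sst = 0, Gamma_stt = 0, Gamma_tss = 0, Gamma_tst = 0, Gamma_ttt = 0


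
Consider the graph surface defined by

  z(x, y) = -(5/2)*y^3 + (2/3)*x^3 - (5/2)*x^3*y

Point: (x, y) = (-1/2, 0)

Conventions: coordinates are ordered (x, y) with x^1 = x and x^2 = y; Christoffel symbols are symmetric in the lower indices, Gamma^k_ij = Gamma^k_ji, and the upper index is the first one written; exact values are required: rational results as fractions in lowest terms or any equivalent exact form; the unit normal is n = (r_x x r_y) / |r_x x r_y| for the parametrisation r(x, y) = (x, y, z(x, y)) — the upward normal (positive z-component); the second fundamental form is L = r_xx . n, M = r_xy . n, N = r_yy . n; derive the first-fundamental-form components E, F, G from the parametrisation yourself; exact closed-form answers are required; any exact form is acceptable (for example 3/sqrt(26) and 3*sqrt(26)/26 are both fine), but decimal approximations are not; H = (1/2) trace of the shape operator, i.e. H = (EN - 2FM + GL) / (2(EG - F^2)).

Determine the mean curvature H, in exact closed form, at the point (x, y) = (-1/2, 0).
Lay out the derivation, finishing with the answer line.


z_x = 1/2, z_y = 5/16, z_xx = -2, z_xy = -15/8, z_yy = 0
E = 5/4, F = 5/32, G = 281/256; answer radicand W^2 = 345/256
unnormalised second-form numerators: l = -2, m = -15/8, n = 0; L = l/sqrt(345/256), and similarly M = m/sqrt(W^2), N = n/sqrt(W^2)
H = (E*n - 2*F*m + G*l) / (2*(EG - F^2)*sqrt(W^2)); E*n - 2*F*m + G*l = -103/64, EG - F^2 = 345/256, so H = (-206/345)/sqrt(345/256)

Answer: H = -3296*sqrt(345)/119025


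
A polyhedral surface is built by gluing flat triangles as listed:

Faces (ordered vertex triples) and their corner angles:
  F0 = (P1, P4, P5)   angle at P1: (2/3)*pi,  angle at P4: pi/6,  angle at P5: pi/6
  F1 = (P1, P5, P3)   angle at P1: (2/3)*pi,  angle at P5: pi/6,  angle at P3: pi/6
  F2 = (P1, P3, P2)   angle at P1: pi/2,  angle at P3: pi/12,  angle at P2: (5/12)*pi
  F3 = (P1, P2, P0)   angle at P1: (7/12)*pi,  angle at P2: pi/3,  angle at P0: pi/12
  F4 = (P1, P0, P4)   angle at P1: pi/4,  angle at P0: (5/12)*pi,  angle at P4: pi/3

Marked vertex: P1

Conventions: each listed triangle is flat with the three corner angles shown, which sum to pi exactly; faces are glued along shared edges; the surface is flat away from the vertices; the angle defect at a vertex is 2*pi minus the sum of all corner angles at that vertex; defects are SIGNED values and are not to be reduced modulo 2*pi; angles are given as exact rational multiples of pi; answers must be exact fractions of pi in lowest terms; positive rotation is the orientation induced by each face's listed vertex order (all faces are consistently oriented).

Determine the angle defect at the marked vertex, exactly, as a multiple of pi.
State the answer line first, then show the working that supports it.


Answer: defect(P1) = (-2/3)*pi

Sum of corner angles at P1: (8/3)*pi
defect = 2*pi - (8/3)*pi


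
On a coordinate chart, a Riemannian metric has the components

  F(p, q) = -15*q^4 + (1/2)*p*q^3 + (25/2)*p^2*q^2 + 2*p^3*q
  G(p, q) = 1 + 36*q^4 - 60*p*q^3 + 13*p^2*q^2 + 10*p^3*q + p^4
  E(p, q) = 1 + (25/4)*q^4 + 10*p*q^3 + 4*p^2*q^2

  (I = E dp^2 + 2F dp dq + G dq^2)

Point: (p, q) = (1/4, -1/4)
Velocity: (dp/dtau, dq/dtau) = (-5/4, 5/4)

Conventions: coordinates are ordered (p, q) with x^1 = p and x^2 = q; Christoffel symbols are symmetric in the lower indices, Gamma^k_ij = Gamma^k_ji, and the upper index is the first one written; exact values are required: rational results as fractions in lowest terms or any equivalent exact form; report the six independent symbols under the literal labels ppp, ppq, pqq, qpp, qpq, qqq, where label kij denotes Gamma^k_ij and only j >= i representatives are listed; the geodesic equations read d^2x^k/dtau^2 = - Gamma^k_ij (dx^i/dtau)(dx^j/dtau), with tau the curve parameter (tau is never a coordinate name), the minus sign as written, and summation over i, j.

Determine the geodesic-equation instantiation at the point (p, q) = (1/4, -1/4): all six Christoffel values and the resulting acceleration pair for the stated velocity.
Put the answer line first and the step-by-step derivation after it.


Answer: Gamma_ppp = -16/1425, Gamma_ppq = -8/475, Gamma_pqq = 136/1425, Gamma_qpp = 64/285, Gamma_qpq = 32/95, Gamma_qqq = -544/285; accelerations (d^2p/dtau^2, d^2q/dtau^2) = (-7/38, 70/19)

E = 1025/1024, F = -5/256, G = 89/64 at the point
E_p = -1/32, E_q = -3/64, F_p = 37/128, F_q = 77/128, G_p = 15/16, G_q = -85/16
EG - F^2 = 1425/1024;  g^inv = (1024/1425) * [[89/64, 5/256], [5/256, 1025/1024]]
first-kind symbols [ij,l] = (1/2)(d_i g_jl + d_j g_il - d_l g_ij): [pp,p] = E_p/2 = -1/64, [pp,q] = F_p - E_q/2 = 5/16, [pq,p] = E_q/2 = -3/128, [pq,q] = G_p/2 = 15/32, [qq,p] = F_q - G_p/2 = 17/128, [qq,q] = G_q/2 = -85/32
Gamma^p_ij = (G*[ij,p] - F*[ij,q])/(EG - F^2), Gamma^q_ij = (E*[ij,q] - F*[ij,p])/(EG - F^2)
Gamma_ppp = -16/1425, Gamma_ppq = -8/475, Gamma_pqq = 136/1425, Gamma_qpp = 64/285, Gamma_qpq = 32/95, Gamma_qqq = -544/285
d^2p/dtau^2 = -(Gamma_ppp*(-5/4)^2 + 2*Gamma_ppq*(-5/4)*(5/4) + Gamma_pqq*(5/4)^2) = -7/38
d^2q/dtau^2 = -(Gamma_qpp*(-5/4)^2 + 2*Gamma_qpq*(-5/4)*(5/4) + Gamma_qqq*(5/4)^2) = 70/19


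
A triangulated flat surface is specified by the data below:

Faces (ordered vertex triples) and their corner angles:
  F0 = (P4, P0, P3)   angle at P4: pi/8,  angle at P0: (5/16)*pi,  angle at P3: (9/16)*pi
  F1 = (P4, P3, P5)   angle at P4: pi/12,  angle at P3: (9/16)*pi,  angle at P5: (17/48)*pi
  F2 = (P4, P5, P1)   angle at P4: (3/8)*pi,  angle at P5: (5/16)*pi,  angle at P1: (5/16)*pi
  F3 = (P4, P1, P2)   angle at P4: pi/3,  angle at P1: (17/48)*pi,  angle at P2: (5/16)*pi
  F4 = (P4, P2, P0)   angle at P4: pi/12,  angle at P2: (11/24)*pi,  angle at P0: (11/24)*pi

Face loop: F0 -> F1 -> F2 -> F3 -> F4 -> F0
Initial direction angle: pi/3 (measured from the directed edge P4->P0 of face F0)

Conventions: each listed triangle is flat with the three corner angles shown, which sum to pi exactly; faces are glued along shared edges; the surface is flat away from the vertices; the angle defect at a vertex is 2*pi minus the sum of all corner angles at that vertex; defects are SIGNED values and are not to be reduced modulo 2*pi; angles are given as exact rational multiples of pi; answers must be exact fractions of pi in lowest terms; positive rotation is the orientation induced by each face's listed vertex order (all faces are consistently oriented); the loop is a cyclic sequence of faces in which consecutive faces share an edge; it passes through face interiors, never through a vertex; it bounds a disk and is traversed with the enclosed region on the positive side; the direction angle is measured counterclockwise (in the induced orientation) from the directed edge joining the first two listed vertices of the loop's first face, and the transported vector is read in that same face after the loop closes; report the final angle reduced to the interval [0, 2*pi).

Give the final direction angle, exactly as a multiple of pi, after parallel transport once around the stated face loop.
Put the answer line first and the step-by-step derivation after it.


Answer: final direction angle = (4/3)*pi

enclosed vertex P4: corner angles sum to pi, defect = 2*pi - pi = pi
by Gauss-Bonnet the loop rotates the vector by the enclosed defect sum (positive orientation, mod 2*pi)
final angle = pi/3 + pi = (4/3)*pi (mod 2*pi)


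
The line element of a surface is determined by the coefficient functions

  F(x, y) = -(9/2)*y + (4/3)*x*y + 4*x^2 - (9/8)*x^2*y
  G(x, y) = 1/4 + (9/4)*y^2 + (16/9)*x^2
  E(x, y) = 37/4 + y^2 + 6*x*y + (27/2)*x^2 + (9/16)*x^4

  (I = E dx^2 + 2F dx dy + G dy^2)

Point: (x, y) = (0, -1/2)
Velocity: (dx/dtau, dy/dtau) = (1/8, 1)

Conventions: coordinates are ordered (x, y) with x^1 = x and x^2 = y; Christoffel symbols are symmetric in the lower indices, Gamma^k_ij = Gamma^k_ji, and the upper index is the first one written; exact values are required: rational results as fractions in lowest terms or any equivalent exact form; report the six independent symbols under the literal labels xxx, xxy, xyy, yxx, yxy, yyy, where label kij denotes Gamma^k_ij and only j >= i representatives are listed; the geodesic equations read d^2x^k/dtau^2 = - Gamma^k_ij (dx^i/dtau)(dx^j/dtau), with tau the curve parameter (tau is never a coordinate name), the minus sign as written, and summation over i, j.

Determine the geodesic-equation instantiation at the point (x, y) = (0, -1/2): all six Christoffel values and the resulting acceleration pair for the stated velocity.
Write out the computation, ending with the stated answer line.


E = 19/2, F = 9/4, G = 13/16 at the point
E_x = -3, E_y = -1, F_x = -2/3, F_y = -9/2, G_x = 0, G_y = -9/4
EG - F^2 = 85/32;  g^inv = (32/85) * [[13/16, -9/4], [-9/4, 19/2]]
first-kind symbols [ij,l] = (1/2)(d_i g_jl + d_j g_il - d_l g_ij): [xx,x] = E_x/2 = -3/2, [xx,y] = F_x - E_y/2 = -1/6, [xy,x] = E_y/2 = -1/2, [xy,y] = G_x/2 = 0, [yy,x] = F_y - G_x/2 = -9/2, [yy,y] = G_y/2 = -9/8
Gamma^x_ij = (G*[ij,x] - F*[ij,y])/(EG - F^2), Gamma^y_ij = (E*[ij,y] - F*[ij,x])/(EG - F^2)
Gamma_xxx = -27/85, Gamma_xxy = -13/85, Gamma_xyy = -36/85, Gamma_yxx = 172/255, Gamma_yxy = 36/85, Gamma_yyy = -18/85
d^2x/dtau^2 = -(Gamma_xxx*(1/8)^2 + 2*Gamma_xxy*(1/8)*(1) + Gamma_xyy*(1)^2) = 2539/5440
d^2y/dtau^2 = -(Gamma_yxx*(1/8)^2 + 2*Gamma_yxy*(1/8)*(1) + Gamma_yyy*(1)^2) = 389/4080

Answer: Gamma_xxx = -27/85, Gamma_xxy = -13/85, Gamma_xyy = -36/85, Gamma_yxx = 172/255, Gamma_yxy = 36/85, Gamma_yyy = -18/85; accelerations (d^2x/dtau^2, d^2y/dtau^2) = (2539/5440, 389/4080)


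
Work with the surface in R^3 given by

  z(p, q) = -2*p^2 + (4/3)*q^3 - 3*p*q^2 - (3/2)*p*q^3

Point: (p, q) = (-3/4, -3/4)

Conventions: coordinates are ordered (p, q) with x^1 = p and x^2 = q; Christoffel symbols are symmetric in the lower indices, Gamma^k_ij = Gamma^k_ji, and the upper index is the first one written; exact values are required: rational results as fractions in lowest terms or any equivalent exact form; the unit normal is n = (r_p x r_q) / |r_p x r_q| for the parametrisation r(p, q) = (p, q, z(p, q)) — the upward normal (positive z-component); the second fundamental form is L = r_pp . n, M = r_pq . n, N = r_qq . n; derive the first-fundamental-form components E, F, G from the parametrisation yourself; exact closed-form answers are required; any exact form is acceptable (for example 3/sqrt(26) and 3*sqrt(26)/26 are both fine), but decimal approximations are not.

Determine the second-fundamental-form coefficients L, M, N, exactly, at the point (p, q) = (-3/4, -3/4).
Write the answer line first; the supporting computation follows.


Answer: L = -256*sqrt(88186)/44093, M = 18*sqrt(88186)/6299, N = -60*sqrt(88186)/6299

z_p = 249/128, z_q = 99/128, z_pp = -4, z_pq = 63/32, z_qq = -105/16
E = 78385/16384, F = 24651/16384, G = 26185/16384; answer radicand W^2 = 44093/8192
unnormalised second-form numerators: l = -4, m = 63/32, n = -105/16; L = l/sqrt(44093/8192), and similarly M = m/sqrt(W^2), N = n/sqrt(W^2)


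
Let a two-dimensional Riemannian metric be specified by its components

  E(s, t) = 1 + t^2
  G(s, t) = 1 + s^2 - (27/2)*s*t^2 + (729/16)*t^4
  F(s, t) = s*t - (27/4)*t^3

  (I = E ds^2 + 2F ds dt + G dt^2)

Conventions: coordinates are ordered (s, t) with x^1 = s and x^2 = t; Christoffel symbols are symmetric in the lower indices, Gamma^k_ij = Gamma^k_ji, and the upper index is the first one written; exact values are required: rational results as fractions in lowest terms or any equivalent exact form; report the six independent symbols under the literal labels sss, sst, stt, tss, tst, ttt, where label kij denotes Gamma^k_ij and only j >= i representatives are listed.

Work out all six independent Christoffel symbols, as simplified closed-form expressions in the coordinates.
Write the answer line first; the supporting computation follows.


Answer: Gamma_sss = 0, Gamma_sst = 16*t/(16*s^2 - 216*s*t^2 + 729*t^4 + 16*t^2 + 16), Gamma_stt = -216*t^2/(16*s^2 - 216*s*t^2 + 729*t^4 + 16*t^2 + 16), Gamma_tss = 0, Gamma_tst = (16*s - 108*t^2)/(16*s^2 - 216*s*t^2 + 729*t^4 + 16*t^2 + 16), Gamma_ttt = (-216*s*t + 1458*t^3)/(16*s^2 - 216*s*t^2 + 729*t^4 + 16*t^2 + 16)

E = 1 + t^2; F = s*t - (27/4)*t^3; G = 1 + s^2 - (27/2)*s*t^2 + (729/16)*t^4
Gamma^k_ij = (1/2) g^{kl} (d_i g_jl + d_j g_il - d_l g_ij), with g^inv = (1/(EG-F^2)) [[G, -F], [-F, E]]
first partials: E_s = 0, E_t = 2*t, F_s = t, F_t = s - (81/4)*t^2, G_s = 2*s - (27/2)*t^2, G_t = -27*s*t + (729/4)*t^3
D = EG - F^2 = 1 + t^2 + s^2 - (27/2)*s*t^2 + (729/16)*t^4
expanded: Gamma^s_ss = (G E_s - 2F F_s + F E_t)/(2D), Gamma^s_st = (G E_t - F G_s)/(2D), Gamma^s_tt = (2G F_t - G G_s - F G_t)/(2D), Gamma^t_ss = (2E F_s - E E_t - F E_s)/(2D), Gamma^t_st = (E G_s - F E_t)/(2D), Gamma^t_tt = (E G_t - 2F F_t + F G_s)/(2D); substitute and cancel common factors


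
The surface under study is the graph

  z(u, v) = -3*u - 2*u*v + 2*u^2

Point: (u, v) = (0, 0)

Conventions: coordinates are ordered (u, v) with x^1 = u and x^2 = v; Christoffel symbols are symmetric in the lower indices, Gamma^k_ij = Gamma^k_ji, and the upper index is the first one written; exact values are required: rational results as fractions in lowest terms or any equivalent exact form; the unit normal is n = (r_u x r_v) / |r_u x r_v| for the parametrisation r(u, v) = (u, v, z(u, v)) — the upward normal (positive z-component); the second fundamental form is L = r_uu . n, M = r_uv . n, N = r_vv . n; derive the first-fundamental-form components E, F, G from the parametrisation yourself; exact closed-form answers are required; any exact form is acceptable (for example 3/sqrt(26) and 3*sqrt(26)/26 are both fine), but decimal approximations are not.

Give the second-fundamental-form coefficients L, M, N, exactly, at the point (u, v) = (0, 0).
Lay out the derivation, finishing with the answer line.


z_u = -3, z_v = 0, z_uu = 4, z_uv = -2, z_vv = 0
E = 10, F = 0, G = 1; answer radicand W^2 = 10
unnormalised second-form numerators: l = 4, m = -2, n = 0; L = l/sqrt(10), and similarly M = m/sqrt(W^2), N = n/sqrt(W^2)

Answer: L = 2*sqrt(10)/5, M = -sqrt(10)/5, N = 0


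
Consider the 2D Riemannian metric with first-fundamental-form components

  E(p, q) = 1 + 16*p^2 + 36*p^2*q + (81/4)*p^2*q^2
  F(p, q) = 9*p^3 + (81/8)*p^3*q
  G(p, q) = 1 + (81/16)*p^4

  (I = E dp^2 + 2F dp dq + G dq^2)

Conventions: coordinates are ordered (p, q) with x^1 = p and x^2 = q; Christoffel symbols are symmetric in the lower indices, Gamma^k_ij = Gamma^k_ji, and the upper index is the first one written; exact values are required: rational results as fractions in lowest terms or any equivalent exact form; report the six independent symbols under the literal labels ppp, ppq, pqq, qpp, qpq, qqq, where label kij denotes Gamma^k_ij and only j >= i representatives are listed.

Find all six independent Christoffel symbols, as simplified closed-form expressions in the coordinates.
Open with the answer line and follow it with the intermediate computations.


Answer: Gamma_ppp = (324*p*q^2 + 576*p*q + 256*p)/(81*p^4 + 324*p^2*q^2 + 576*p^2*q + 256*p^2 + 16), Gamma_ppq = (324*p^2*q + 288*p^2)/(81*p^4 + 324*p^2*q^2 + 576*p^2*q + 256*p^2 + 16), Gamma_pqq = 0, Gamma_qpp = (162*p^2*q + 144*p^2)/(81*p^4 + 324*p^2*q^2 + 576*p^2*q + 256*p^2 + 16), Gamma_qpq = 162*p^3/(81*p^4 + 324*p^2*q^2 + 576*p^2*q + 256*p^2 + 16), Gamma_qqq = 0

E = 1 + 16*p^2 + 36*p^2*q + (81/4)*p^2*q^2; F = 9*p^3 + (81/8)*p^3*q; G = 1 + (81/16)*p^4
Gamma^k_ij = (1/2) g^{kl} (d_i g_jl + d_j g_il - d_l g_ij), with g^inv = (1/(EG-F^2)) [[G, -F], [-F, E]]
first partials: E_p = 32*p + 72*p*q + (81/2)*p*q^2, E_q = 36*p^2 + (81/2)*p^2*q, F_p = 27*p^2 + (243/8)*p^2*q, F_q = (81/8)*p^3, G_p = (81/4)*p^3, G_q = 0
D = EG - F^2 = 1 + 16*p^2 + 36*p^2*q + (81/4)*p^2*q^2 + (81/16)*p^4
expanded: Gamma^p_pp = (G E_p - 2F F_p + F E_q)/(2D), Gamma^p_pq = (G E_q - F G_p)/(2D), Gamma^p_qq = (2G F_q - G G_p - F G_q)/(2D), Gamma^q_pp = (2E F_p - E E_q - F E_p)/(2D), Gamma^q_pq = (E G_p - F E_q)/(2D), Gamma^q_qq = (E G_q - 2F F_q + F G_p)/(2D); substitute and cancel common factors


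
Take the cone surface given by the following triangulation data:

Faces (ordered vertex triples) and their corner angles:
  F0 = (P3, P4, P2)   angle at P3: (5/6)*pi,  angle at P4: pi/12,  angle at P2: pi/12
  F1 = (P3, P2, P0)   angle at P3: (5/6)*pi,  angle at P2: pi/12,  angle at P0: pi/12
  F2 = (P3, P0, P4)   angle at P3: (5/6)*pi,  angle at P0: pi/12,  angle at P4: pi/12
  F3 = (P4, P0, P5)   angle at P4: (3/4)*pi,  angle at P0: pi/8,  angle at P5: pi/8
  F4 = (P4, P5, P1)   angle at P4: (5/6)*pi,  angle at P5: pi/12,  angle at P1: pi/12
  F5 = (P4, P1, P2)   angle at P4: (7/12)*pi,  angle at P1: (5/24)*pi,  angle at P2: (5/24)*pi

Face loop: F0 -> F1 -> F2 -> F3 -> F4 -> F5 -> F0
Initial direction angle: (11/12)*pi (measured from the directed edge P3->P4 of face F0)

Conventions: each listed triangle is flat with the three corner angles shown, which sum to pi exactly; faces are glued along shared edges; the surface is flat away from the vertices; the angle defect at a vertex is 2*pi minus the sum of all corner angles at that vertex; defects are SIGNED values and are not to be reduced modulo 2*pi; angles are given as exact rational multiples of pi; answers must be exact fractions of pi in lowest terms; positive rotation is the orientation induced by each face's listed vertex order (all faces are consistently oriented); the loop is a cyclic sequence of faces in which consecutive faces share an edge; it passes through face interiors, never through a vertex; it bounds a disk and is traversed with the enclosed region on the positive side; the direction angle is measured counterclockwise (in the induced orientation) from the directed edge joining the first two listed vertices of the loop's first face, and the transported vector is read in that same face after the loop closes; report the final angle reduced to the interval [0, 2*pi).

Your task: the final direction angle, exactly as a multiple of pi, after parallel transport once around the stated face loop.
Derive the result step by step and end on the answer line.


enclosed vertex P3: corner angles sum to (5/2)*pi, defect = 2*pi - (5/2)*pi = -pi/2
enclosed vertex P4: corner angles sum to (7/3)*pi, defect = 2*pi - (7/3)*pi = -pi/3
adding the enclosed defects to the starting angle (mod 2*pi, induced orientation) gives the holonomy
final angle = (11/12)*pi - (5/6)*pi = pi/12 (mod 2*pi)

Answer: final direction angle = pi/12


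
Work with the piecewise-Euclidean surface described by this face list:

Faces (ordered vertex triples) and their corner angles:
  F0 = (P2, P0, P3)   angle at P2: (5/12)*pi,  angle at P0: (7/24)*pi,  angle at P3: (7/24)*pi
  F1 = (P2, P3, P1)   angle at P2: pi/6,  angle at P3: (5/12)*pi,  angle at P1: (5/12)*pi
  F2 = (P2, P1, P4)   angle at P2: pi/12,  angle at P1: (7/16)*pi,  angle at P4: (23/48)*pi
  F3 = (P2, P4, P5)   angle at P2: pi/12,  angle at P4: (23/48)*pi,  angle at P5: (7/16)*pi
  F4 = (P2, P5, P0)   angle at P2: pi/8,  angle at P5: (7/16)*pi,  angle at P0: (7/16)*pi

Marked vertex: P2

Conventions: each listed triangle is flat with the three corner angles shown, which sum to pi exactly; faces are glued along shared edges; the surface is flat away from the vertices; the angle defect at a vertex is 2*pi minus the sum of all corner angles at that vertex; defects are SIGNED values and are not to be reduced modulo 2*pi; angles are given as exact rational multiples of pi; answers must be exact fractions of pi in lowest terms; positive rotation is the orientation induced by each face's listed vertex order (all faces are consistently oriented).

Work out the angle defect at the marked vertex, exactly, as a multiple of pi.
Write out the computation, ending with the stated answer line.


Sum of corner angles at P2: (7/8)*pi
defect = 2*pi - (7/8)*pi

Answer: defect(P2) = (9/8)*pi


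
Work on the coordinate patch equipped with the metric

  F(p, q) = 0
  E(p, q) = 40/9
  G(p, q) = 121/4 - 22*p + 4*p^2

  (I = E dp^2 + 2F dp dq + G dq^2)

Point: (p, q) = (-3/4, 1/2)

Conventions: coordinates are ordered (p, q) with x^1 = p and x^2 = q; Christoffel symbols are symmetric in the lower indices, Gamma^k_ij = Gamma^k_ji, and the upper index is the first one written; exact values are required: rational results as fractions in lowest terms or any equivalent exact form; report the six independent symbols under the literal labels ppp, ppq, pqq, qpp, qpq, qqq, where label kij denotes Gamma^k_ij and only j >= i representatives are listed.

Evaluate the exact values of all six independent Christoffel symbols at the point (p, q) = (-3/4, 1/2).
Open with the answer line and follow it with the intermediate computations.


Answer: Gamma_ppp = 0, Gamma_ppq = 0, Gamma_pqq = 63/20, Gamma_qpp = 0, Gamma_qpq = -2/7, Gamma_qqq = 0

E = 40/9, F = 0, G = 49 at the point
E_p = 0, E_q = 0, F_p = 0, F_q = 0, G_p = -28, G_q = 0
EG - F^2 = 1960/9;  g^inv = (9/1960) * [[49, 0], [0, 40/9]]
first-kind symbols [ij,l] = (1/2)(d_i g_jl + d_j g_il - d_l g_ij): [pp,p] = E_p/2 = 0, [pp,q] = F_p - E_q/2 = 0, [pq,p] = E_q/2 = 0, [pq,q] = G_p/2 = -14, [qq,p] = F_q - G_p/2 = 14, [qq,q] = G_q/2 = 0
Gamma^p_ij = (G*[ij,p] - F*[ij,q])/(EG - F^2), Gamma^q_ij = (E*[ij,q] - F*[ij,p])/(EG - F^2)


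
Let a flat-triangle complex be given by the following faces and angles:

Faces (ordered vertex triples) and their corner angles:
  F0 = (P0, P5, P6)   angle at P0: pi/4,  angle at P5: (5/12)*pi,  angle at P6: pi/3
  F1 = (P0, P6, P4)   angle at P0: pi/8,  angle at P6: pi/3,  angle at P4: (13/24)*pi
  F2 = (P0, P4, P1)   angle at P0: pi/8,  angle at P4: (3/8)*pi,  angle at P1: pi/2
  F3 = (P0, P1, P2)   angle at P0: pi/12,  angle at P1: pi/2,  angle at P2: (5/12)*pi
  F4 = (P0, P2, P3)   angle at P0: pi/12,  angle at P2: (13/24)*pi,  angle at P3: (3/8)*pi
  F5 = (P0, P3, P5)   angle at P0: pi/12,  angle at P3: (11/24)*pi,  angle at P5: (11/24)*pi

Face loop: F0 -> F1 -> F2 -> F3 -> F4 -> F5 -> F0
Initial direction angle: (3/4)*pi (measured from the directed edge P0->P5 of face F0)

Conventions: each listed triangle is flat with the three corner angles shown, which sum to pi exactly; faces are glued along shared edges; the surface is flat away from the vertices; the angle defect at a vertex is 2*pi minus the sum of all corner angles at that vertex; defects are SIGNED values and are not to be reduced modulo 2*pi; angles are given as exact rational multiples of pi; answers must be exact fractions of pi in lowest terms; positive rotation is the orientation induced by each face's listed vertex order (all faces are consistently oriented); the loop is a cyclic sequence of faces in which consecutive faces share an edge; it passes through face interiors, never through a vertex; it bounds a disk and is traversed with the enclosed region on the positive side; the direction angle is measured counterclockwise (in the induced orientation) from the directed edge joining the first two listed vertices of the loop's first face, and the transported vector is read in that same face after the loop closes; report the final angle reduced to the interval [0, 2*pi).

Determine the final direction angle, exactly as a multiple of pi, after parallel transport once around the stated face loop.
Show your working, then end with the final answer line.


enclosed vertex P0: corner angles sum to (3/4)*pi, defect = 2*pi - (3/4)*pi = (5/4)*pi
the final direction is the initial angle plus the enclosed defects, taken mod 2*pi in the induced orientation
final angle = (3/4)*pi + (5/4)*pi = 0 (mod 2*pi)

Answer: final direction angle = 0


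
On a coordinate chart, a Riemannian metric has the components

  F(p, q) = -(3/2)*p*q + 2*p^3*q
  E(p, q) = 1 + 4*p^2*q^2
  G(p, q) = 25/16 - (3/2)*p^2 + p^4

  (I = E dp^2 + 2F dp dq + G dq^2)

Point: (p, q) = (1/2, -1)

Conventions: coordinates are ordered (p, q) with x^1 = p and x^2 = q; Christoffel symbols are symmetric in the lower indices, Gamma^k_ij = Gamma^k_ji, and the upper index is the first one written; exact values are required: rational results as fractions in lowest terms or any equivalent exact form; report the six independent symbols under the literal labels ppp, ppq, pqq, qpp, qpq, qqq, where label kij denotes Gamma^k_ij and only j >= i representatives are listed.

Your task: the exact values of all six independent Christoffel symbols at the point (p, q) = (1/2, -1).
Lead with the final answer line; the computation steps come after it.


Answer: Gamma_ppp = 8/9, Gamma_ppq = -4/9, Gamma_pqq = 0, Gamma_qpp = 4/9, Gamma_qpq = -2/9, Gamma_qqq = 0

E = 2, F = 1/2, G = 5/4 at the point
E_p = 4, E_q = -2, F_p = 0, F_q = -1/2, G_p = -1, G_q = 0
EG - F^2 = 9/4;  g^inv = (4/9) * [[5/4, -1/2], [-1/2, 2]]
first-kind symbols [ij,l] = (1/2)(d_i g_jl + d_j g_il - d_l g_ij): [pp,p] = E_p/2 = 2, [pp,q] = F_p - E_q/2 = 1, [pq,p] = E_q/2 = -1, [pq,q] = G_p/2 = -1/2, [qq,p] = F_q - G_p/2 = 0, [qq,q] = G_q/2 = 0
Gamma^p_ij = (G*[ij,p] - F*[ij,q])/(EG - F^2), Gamma^q_ij = (E*[ij,q] - F*[ij,p])/(EG - F^2)


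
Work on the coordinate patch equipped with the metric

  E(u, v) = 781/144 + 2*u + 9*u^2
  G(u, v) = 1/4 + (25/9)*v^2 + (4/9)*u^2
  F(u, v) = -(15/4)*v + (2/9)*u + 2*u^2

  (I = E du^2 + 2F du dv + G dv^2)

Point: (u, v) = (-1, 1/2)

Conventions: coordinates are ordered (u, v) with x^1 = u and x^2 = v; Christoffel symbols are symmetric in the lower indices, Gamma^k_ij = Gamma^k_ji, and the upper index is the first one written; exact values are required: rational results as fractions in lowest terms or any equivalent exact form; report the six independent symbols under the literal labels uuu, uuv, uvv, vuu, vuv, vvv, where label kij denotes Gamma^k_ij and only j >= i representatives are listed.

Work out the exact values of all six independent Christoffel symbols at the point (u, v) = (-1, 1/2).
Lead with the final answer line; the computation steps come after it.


Answer: Gamma_uuu = -59504/89401, Gamma_uuv = -224/89401, Gamma_uvv = -23100/89401, Gamma_vuu = -247336/89401, Gamma_vuv = -28624/89401, Gamma_vvv = 87784/89401

E = 1789/144, F = -7/72, G = 25/18 at the point
E_u = -16, E_v = 0, F_u = -34/9, F_v = -15/4, G_u = -8/9, G_v = 25/9
EG - F^2 = 89401/5184;  g^inv = (5184/89401) * [[25/18, 7/72], [7/72, 1789/144]]
first-kind symbols [ij,l] = (1/2)(d_i g_jl + d_j g_il - d_l g_ij): [uu,u] = E_u/2 = -8, [uu,v] = F_u - E_v/2 = -34/9, [uv,u] = E_v/2 = 0, [uv,v] = G_u/2 = -4/9, [vv,u] = F_v - G_u/2 = -119/36, [vv,v] = G_v/2 = 25/18
Gamma^u_ij = (G*[ij,u] - F*[ij,v])/(EG - F^2), Gamma^v_ij = (E*[ij,v] - F*[ij,u])/(EG - F^2)
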